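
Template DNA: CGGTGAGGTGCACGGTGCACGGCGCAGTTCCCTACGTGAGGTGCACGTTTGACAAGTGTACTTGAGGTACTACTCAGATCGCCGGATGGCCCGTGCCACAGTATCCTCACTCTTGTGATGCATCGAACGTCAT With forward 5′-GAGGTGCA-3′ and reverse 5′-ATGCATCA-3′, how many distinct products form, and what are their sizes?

Two products: 119 bp, 86 bp

The forward primer GAGGTGCA matches the top strand at positions 5–12, 38–45.
The reverse primer's reverse complement is TGATGCAT, matching at positions 116–123.
Each forward site pairs with the reverse site to give a product ending at position 123: sizes 119, 86 bp.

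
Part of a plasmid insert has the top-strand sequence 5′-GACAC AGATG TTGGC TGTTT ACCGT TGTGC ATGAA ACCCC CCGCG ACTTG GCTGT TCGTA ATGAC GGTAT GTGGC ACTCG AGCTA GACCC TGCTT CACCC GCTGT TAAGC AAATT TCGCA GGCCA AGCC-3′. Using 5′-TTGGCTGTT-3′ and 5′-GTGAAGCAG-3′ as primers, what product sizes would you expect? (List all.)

The forward primer TTGGCTGTT matches the top strand at positions 11–19, 48–56.
The reverse primer's reverse complement is CTGCTTCAC, matching at positions 90–98.
Each forward site pairs with the reverse site to give a product ending at position 98: sizes 88, 51 bp.

88 bp, 51 bp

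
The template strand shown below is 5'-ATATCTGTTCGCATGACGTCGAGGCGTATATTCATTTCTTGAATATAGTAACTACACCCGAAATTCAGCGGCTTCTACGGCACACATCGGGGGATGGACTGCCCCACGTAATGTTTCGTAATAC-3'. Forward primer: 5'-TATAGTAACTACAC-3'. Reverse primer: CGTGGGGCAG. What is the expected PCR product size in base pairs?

65 bp

Scanning the template, TATAGTAACTACAC occurs at positions 44–57; this primer anneals to the bottom strand there with its 3' end pointing downstream.
Reverse complement of the reverse primer: CTGCCCCACG. This occurs on the top strand at positions 99–108.
Amplicon spans positions 44–108: 65 bp.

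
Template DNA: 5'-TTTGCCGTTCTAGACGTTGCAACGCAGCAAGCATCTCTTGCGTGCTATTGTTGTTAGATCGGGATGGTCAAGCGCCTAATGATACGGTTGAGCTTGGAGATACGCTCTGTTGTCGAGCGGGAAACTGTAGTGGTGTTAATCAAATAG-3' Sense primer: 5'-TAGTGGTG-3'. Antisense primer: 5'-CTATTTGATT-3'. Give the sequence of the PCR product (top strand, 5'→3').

Forward primer TAGTGGTG is found on the top strand at positions 128–135.
Reverse complement of the reverse primer: AATCAAATAG. This occurs on the top strand at positions 138–147.
The product is the template from position 128 through 147 (20 bp).

5'-TAGTGGTGTTAATCAAATAG-3'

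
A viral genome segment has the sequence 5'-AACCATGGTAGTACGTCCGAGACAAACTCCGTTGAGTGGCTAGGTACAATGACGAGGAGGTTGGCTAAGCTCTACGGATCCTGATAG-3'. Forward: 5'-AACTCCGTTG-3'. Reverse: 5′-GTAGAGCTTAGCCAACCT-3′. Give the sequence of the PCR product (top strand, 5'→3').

Scanning the template, AACTCCGTTG occurs at positions 25–34; this primer anneals to the bottom strand there with its 3' end pointing downstream.
Reverse complement of the reverse primer: AGGTTGGCTAAGCTCTAC. This occurs on the top strand at positions 58–75.
The product is the template from position 25 through 75 (51 bp).

5'-AACTCCGTTGAGTGGCTAGGTACAATGACGAGGAGGTTGGCTAAGCTCTAC-3'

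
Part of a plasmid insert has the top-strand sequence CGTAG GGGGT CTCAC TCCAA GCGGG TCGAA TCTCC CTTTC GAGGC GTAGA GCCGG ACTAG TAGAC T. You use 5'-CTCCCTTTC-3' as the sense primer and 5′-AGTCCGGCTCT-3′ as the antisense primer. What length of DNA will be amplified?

27 bp

Scanning the template, CTCCCTTTC occurs at positions 32–40; this primer anneals to the bottom strand there with its 3' end pointing downstream.
The reverse primer's reverse complement is AGAGCCGGACT, which matches the template at positions 48–58.
Product length = (reverse-primer end) − (forward-primer start) + 1 = 58 − 32 + 1 = 27 bp.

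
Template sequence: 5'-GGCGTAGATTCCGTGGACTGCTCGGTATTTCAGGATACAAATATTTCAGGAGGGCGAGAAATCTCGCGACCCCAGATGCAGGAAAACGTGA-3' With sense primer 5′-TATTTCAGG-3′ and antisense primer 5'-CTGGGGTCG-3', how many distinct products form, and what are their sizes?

Two products: 50 bp, 34 bp

The forward primer TATTTCAGG matches the top strand at positions 26–34, 42–50.
The reverse primer's reverse complement is CGACCCCAG, matching at positions 67–75.
Each forward site pairs with the reverse site to give a product ending at position 75: sizes 50, 34 bp.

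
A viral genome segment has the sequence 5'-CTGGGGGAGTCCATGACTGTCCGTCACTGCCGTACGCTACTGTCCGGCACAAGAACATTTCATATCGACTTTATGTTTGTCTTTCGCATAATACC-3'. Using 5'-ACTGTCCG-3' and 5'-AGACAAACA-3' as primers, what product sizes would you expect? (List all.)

67 bp, 44 bp

The forward primer ACTGTCCG matches the top strand at positions 16–23, 39–46.
The reverse primer's reverse complement is TGTTTGTCT, matching at positions 74–82.
Each forward site pairs with the reverse site to give a product ending at position 82: sizes 67, 44 bp.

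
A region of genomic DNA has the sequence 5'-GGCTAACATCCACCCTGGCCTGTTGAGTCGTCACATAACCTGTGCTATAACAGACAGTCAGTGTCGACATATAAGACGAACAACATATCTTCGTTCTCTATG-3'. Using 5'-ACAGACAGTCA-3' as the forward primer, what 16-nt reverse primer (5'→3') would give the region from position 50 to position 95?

5'-AACGAAGATATGTTGT-3'

The product's 3' end on the top strand is position 95.
The reverse primer anneals to the top strand over positions 80–95, i.e. to ACAACATATCTTCGTT.
Its sequence written 5'→3' is the reverse complement: AACGAAGATATGTTGT.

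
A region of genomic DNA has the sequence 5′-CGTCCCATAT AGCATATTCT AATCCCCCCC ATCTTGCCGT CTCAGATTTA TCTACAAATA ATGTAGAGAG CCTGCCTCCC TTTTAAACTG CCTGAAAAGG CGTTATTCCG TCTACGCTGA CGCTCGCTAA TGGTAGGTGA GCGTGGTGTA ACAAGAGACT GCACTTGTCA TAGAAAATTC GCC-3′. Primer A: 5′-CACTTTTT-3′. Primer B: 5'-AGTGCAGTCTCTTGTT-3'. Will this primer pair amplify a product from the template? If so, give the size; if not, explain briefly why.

No product — primer A has no binding site in the template.

Primer A (CACTTTTT) does not match the top strand, and its reverse complement AAAAAGTG does not match either.
With no annealing site for primer A, no amplification occurs.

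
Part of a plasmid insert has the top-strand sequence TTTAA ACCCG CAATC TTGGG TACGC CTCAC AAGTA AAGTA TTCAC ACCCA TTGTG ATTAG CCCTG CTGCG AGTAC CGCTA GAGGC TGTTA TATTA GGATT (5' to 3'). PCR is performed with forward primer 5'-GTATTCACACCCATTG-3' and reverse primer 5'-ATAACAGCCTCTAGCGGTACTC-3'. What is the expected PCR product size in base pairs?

Scanning the template, GTATTCACACCCATTG occurs at positions 38–53; this primer anneals to the bottom strand there with its 3' end pointing downstream.
The reverse primer's reverse complement is GAGTACCGCTAGAGGCTGTTAT, which matches the template at positions 70–91.
The product runs from position 38 to position 91, so its length is 91 − 38 + 1 = 54 bp.

54 bp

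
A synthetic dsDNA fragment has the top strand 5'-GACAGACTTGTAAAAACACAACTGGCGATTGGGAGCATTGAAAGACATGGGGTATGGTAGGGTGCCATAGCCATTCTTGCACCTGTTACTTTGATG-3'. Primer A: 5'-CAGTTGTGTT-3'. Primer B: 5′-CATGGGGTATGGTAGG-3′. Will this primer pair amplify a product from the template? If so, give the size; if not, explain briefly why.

Primer A (CAGTTGTGTT) has reverse complement AACACAACTG, which matches the top strand at positions 15–24; primer A anneals to the top strand there with its 3' end pointing upstream toward position 15.
Primer B (CATGGGGTATGGTAGG) matches the top strand directly at positions 46–61; it anneals to the bottom strand with its 3' end pointing downstream toward position 61.
The 3' ends diverge (primer A extends toward position 1, primer B toward position 96), so the primers never converge on a shared product.

No product — the primers' 3' ends point away from each other.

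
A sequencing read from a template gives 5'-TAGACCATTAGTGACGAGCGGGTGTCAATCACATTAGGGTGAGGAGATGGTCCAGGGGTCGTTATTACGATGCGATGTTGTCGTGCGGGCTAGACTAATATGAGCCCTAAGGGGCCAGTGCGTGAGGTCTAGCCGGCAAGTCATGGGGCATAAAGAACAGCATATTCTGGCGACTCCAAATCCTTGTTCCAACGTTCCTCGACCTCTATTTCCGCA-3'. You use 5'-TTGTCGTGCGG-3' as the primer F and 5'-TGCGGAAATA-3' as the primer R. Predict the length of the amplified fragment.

Forward primer TTGTCGTGCGG is found on the top strand at positions 78–88.
Taking the reverse complement of TGCGGAAATA gives TATTTCCGCA, found at positions 207–216 on the template; the primer anneals here to the top strand with its 3' end pointing upstream.
Product length = (reverse-primer end) − (forward-primer start) + 1 = 216 − 78 + 1 = 139 bp.

139 bp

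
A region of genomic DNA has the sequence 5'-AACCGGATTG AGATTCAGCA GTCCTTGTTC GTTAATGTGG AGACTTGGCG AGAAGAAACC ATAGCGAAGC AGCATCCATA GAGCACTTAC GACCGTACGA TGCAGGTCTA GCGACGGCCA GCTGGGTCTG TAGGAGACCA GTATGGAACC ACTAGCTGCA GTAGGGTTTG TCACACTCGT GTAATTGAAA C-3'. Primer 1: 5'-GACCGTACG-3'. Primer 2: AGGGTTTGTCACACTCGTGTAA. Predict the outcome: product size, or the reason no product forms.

No product — both primers anneal to the same strand and extend in the same direction.

Primer 1 (GACCGTACG) matches the top strand at positions 91–99 (3' end points downstream).
Primer 2 (AGGGTTTGTCACACTCGTGTAA) also matches the top strand directly, at positions 163–184 — its reverse complement TTACACGAGTGTGACAAACCCT is not present.
Both primers anneal to the bottom strand with 3' ends pointing the same way, so neither can prime synthesis back toward the other.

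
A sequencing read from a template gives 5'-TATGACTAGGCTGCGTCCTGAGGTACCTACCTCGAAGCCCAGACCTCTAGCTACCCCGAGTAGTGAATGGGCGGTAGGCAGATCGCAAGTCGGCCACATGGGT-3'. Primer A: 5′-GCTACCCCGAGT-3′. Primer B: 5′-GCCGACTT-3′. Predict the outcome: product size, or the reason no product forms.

Primer A (GCTACCCCGAGT) matches the top strand at positions 50–61; it acts as a forward primer.
Primer B's reverse complement is AAGTCGGC, matching the top strand at positions 87–94; it acts as a reverse primer.
The 3' ends face each other across positions 50–94, giving a 45 bp product.

Yes — a 45 bp product.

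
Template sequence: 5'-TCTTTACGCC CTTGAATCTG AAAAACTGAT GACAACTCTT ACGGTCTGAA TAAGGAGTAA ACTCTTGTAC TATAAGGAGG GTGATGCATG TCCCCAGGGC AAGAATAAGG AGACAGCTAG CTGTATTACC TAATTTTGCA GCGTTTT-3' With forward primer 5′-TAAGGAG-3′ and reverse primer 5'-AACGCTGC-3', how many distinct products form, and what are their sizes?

The forward primer TAAGGAG matches the top strand at positions 51–57, 73–79, 106–112.
The reverse primer's reverse complement is GCAGCGTT, matching at positions 138–145.
Each forward site pairs with the reverse site to give a product ending at position 145: sizes 95, 73, 40 bp.

Three products: 95 bp, 73 bp, 40 bp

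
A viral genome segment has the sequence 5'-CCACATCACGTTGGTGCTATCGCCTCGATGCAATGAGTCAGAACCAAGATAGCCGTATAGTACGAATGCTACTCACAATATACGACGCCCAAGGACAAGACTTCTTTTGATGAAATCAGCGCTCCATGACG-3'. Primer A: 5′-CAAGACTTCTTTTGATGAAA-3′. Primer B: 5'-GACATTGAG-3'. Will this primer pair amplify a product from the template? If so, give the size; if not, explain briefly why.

No product — primer B has no binding site in the template.

Primer B (GACATTGAG) does not match the top strand, and its reverse complement CTCAATGTC does not match either.
With no annealing site for primer B, no amplification occurs.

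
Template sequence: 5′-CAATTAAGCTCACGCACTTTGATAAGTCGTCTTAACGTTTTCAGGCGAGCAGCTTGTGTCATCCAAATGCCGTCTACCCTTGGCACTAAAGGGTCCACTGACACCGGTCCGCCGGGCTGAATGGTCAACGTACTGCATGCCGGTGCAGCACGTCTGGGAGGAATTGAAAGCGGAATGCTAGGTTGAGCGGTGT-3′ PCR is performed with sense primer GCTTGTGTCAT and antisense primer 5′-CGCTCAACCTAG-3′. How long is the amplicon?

The forward primer matches the template at positions 52–62.
Taking the reverse complement of CGCTCAACCTAG gives CTAGGTTGAGCG, found at positions 178–189 on the template; the primer anneals here to the top strand with its 3' end pointing upstream.
The product runs from position 52 to position 189, so its length is 189 − 52 + 1 = 138 bp.

138 bp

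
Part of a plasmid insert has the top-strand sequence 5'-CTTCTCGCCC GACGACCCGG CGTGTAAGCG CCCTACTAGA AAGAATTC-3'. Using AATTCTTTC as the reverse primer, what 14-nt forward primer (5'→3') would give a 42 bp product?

The reverse primer's reverse complement GAAAGAATT matches the template at positions 39–47, so the product ends at position 47.
A 42 bp product then starts at position 47 − 42 + 1 = 6.
The forward primer is identical to the top strand there: CGCCCGACGACCCG.

5'-CGCCCGACGACCCG-3'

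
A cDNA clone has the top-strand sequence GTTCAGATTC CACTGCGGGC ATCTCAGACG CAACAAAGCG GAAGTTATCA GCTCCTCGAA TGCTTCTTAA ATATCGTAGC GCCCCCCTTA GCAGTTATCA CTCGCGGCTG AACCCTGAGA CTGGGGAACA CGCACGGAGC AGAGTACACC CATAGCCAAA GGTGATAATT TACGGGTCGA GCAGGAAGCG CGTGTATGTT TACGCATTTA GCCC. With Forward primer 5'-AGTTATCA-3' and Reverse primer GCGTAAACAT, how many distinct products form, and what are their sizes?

Two products: 163 bp, 113 bp

The forward primer AGTTATCA matches the top strand at positions 43–50, 93–100.
The reverse primer's reverse complement is ATGTTTACGC, matching at positions 196–205.
Each forward site pairs with the reverse site to give a product ending at position 205: sizes 163, 113 bp.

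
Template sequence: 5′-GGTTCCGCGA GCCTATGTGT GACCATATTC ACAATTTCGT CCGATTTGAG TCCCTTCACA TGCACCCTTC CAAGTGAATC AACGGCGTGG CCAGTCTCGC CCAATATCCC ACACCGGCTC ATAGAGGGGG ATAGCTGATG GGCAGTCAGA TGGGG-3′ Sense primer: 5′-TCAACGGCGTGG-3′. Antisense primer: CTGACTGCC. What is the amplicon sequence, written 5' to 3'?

5'-TCAACGGCGTGGCCAGTCTCGCCCAATATCCCACACCGGCTCATAGAGGGGGATAGCTGATGGGCAGTCAG-3'

Scanning the template, TCAACGGCGTGG occurs at positions 79–90; this primer anneals to the bottom strand there with its 3' end pointing downstream.
The reverse primer's reverse complement is GGCAGTCAG, which matches the template at positions 141–149.
The product is the template from position 79 through 149 (71 bp).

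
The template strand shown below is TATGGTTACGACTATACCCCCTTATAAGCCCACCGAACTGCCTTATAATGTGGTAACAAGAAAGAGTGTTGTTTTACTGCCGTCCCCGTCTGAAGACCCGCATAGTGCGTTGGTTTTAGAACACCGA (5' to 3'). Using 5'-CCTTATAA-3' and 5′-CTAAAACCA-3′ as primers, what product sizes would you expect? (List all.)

100 bp, 79 bp

The forward primer CCTTATAA matches the top strand at positions 20–27, 41–48.
The reverse primer's reverse complement is TGGTTTTAG, matching at positions 111–119.
Each forward site pairs with the reverse site to give a product ending at position 119: sizes 100, 79 bp.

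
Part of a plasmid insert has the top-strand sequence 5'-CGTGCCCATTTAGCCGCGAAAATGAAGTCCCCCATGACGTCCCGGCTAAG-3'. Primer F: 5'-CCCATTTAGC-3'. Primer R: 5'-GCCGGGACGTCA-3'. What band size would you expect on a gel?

42 bp

Scanning the template, CCCATTTAGC occurs at positions 5–14; this primer anneals to the bottom strand there with its 3' end pointing downstream.
The reverse primer's reverse complement is TGACGTCCCGGC, which matches the template at positions 35–46.
The product runs from position 5 to position 46, so its length is 46 − 5 + 1 = 42 bp.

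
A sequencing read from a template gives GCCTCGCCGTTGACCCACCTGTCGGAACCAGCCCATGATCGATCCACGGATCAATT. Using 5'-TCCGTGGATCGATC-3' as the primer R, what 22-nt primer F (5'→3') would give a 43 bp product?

The reverse primer's reverse complement GATCGATCCACGGA matches the template at positions 37–50, so the product ends at position 50.
A 43 bp product then starts at position 50 − 43 + 1 = 8.
The forward primer is identical to the top strand there: CGTTGACCCACCTGTCGGAACC.

5'-CGTTGACCCACCTGTCGGAACC-3'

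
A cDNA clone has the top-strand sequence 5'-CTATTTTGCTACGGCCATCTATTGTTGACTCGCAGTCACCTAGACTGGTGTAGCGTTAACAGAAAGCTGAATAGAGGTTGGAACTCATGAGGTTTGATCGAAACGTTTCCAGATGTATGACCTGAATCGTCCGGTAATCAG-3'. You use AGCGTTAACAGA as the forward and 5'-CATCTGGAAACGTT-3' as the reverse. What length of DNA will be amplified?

64 bp

The forward primer matches the template at positions 52–63.
Reverse complement of the reverse primer: AACGTTTCCAGATG. This occurs on the top strand at positions 102–115.
Amplicon spans positions 52–115: 64 bp.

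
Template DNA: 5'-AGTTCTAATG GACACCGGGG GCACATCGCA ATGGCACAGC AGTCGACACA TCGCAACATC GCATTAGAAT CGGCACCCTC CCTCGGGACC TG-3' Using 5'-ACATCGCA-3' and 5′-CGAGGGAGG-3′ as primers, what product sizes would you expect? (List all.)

The forward primer ACATCGCA matches the top strand at positions 23–30, 48–55, 56–63.
The reverse primer's reverse complement is CCTCCCTCG, matching at positions 77–85.
Each forward site pairs with the reverse site to give a product ending at position 85: sizes 63, 38, 30 bp.

63 bp, 38 bp, 30 bp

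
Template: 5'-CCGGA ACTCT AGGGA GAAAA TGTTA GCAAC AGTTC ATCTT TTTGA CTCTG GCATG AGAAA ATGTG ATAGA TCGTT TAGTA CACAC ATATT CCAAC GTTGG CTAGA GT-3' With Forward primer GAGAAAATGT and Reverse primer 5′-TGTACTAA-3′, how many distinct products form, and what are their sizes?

Two products: 69 bp, 28 bp

The forward primer GAGAAAATGT matches the top strand at positions 14–23, 55–64.
The reverse primer's reverse complement is TTAGTACA, matching at positions 75–82.
Each forward site pairs with the reverse site to give a product ending at position 82: sizes 69, 28 bp.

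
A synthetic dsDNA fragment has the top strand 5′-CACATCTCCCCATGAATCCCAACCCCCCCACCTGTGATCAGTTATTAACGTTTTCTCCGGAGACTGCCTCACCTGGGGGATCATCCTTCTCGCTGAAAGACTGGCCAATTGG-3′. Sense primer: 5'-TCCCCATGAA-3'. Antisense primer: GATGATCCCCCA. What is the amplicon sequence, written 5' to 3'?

Scanning the template, TCCCCATGAA occurs at positions 7–16; this primer anneals to the bottom strand there with its 3' end pointing downstream.
The reverse primer's reverse complement is TGGGGGATCATC, which matches the template at positions 74–85.
The product is the template from position 7 through 85 (79 bp).

5'-TCCCCATGAATCCCAACCCCCCCACCTGTGATCAGTTATTAACGTTTTCTCCGGAGACTGCCTCACCTGGGGGATCATC-3'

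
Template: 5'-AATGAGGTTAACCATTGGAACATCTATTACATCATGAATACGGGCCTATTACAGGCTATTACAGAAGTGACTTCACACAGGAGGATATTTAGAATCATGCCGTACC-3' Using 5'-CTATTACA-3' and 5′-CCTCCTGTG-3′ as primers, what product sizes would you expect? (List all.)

61 bp, 39 bp, 29 bp

The forward primer CTATTACA matches the top strand at positions 24–31, 46–53, 56–63.
The reverse primer's reverse complement is CACAGGAGG, matching at positions 76–84.
Each forward site pairs with the reverse site to give a product ending at position 84: sizes 61, 39, 29 bp.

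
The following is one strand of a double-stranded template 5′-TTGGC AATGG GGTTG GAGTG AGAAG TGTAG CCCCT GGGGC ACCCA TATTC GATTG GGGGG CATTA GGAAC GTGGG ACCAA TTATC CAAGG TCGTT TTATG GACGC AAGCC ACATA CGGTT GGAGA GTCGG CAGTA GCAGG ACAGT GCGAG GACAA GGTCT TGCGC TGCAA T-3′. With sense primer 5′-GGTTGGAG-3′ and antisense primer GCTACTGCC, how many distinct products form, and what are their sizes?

Two products: 127 bp, 21 bp

The forward primer GGTTGGAG matches the top strand at positions 11–18, 117–124.
The reverse primer's reverse complement is GGCAGTAGC, matching at positions 129–137.
Each forward site pairs with the reverse site to give a product ending at position 137: sizes 127, 21 bp.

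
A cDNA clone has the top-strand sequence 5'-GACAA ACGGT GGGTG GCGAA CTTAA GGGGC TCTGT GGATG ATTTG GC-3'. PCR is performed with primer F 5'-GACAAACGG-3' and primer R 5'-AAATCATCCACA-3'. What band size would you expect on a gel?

44 bp

Forward primer GACAAACGG is found on the top strand at positions 1–9.
Taking the reverse complement of AAATCATCCACA gives TGTGGATGATTT, found at positions 33–44 on the template; the primer anneals here to the top strand with its 3' end pointing upstream.
Amplicon spans positions 1–44: 44 bp.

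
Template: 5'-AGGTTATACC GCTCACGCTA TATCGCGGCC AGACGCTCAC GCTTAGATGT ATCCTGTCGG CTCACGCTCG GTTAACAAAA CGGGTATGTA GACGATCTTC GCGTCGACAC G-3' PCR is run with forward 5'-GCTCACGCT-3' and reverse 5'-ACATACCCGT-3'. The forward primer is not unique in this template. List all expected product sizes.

The forward primer GCTCACGCT matches the top strand at positions 11–19, 35–43, 60–68.
The reverse primer's reverse complement is ACGGGTATGT, matching at positions 80–89.
Each forward site pairs with the reverse site to give a product ending at position 89: sizes 79, 55, 30 bp.

79 bp, 55 bp, 30 bp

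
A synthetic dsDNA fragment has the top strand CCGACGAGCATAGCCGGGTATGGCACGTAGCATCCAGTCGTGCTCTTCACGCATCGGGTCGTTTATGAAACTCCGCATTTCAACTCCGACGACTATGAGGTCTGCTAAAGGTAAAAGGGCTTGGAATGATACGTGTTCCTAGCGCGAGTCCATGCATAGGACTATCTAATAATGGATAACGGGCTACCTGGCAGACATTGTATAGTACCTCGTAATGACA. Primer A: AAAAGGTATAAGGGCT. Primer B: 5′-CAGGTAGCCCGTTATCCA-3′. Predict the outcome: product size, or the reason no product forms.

No product — primer A has no binding site in the template.

Primer A (AAAAGGTATAAGGGCT) does not match the top strand, and its reverse complement AGCCCTTATACCTTTT does not match either.
With no annealing site for primer A, no amplification occurs.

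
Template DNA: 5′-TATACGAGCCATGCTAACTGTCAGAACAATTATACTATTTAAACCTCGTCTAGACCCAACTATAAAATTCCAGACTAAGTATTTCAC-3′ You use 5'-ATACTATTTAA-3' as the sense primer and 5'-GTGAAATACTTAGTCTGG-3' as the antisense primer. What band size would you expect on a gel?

56 bp

The forward primer matches the template at positions 32–42.
Taking the reverse complement of GTGAAATACTTAGTCTGG gives CCAGACTAAGTATTTCAC, found at positions 70–87 on the template; the primer anneals here to the top strand with its 3' end pointing upstream.
Product length = (reverse-primer end) − (forward-primer start) + 1 = 87 − 32 + 1 = 56 bp.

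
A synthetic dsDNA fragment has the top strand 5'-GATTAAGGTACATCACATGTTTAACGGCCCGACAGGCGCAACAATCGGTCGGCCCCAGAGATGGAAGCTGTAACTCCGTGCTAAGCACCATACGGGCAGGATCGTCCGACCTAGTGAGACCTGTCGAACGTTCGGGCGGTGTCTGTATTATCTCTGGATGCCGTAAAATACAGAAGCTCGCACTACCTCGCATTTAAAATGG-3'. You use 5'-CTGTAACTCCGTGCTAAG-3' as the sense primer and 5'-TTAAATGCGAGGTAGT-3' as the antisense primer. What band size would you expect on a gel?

Forward primer CTGTAACTCCGTGCTAAG is found on the top strand at positions 68–85.
Taking the reverse complement of TTAAATGCGAGGTAGT gives ACTACCTCGCATTTAA, found at positions 182–197 on the template; the primer anneals here to the top strand with its 3' end pointing upstream.
Amplicon spans positions 68–197: 130 bp.

130 bp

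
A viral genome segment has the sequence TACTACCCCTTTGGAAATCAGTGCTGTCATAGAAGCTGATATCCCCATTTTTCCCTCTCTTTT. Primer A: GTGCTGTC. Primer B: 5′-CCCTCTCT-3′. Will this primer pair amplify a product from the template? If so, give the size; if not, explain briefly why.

Primer A (GTGCTGTC) matches the top strand at positions 21–28 (3' end points downstream).
Primer B (CCCTCTCT) also matches the top strand directly, at positions 53–60 — its reverse complement AGAGAGGG is not present.
Both primers anneal to the bottom strand with 3' ends pointing the same way, so neither can prime synthesis back toward the other.

No product — both primers anneal to the same strand and extend in the same direction.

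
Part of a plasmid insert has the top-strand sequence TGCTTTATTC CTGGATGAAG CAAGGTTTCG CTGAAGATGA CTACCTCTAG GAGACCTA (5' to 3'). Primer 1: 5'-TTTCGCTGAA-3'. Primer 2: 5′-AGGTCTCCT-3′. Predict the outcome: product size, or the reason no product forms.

Primer 1 (TTTCGCTGAA) matches the top strand at positions 26–35; it acts as a forward primer.
Primer 2's reverse complement is AGGAGACCT, matching the top strand at positions 49–57; it acts as a reverse primer.
The 3' ends face each other across positions 26–57, giving a 32 bp product.

Yes — a 32 bp product.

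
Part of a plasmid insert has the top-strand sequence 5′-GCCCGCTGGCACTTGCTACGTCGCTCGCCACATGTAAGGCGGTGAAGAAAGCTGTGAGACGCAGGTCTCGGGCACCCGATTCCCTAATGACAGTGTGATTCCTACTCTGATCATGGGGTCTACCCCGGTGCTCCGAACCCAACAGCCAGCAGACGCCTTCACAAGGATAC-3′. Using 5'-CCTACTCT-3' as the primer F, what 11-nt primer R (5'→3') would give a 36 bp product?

5'-TCGGAGCACCG-3'

The forward primer binds at positions 101–108, so a 36 bp product ends at position 101 + 36 − 1 = 136.
The reverse primer anneals to the top strand over positions 126–136, i.e. to CGGTGCTCCGA.
Its sequence written 5'→3' is the reverse complement: TCGGAGCACCG.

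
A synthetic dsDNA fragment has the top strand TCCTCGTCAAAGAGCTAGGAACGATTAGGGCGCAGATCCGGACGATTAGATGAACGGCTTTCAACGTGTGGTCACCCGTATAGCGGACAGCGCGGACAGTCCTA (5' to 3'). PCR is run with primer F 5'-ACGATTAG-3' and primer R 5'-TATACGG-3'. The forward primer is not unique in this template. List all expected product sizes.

The forward primer ACGATTAG matches the top strand at positions 21–28, 42–49.
The reverse primer's reverse complement is CCGTATA, matching at positions 76–82.
Each forward site pairs with the reverse site to give a product ending at position 82: sizes 62, 41 bp.

62 bp, 41 bp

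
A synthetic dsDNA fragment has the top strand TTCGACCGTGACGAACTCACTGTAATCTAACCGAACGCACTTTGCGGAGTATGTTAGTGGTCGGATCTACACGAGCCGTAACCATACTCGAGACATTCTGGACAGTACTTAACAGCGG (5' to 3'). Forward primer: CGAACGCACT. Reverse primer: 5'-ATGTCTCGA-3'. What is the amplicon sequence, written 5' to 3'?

5'-CGAACGCACTTTGCGGAGTATGTTAGTGGTCGGATCTACACGAGCCGTAACCATACTCGAGACAT-3'

The forward primer matches the template at positions 32–41.
Reverse complement of the reverse primer: TCGAGACAT. This occurs on the top strand at positions 88–96.
The product is the template from position 32 through 96 (65 bp).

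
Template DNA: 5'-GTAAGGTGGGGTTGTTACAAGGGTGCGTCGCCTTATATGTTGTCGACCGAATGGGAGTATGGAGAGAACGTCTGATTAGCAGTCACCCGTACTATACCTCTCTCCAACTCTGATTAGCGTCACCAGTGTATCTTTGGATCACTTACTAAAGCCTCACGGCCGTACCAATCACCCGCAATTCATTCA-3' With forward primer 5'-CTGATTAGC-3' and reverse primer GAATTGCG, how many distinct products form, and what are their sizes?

Two products: 110 bp, 72 bp

The forward primer CTGATTAGC matches the top strand at positions 72–80, 110–118.
The reverse primer's reverse complement is CGCAATTC, matching at positions 174–181.
Each forward site pairs with the reverse site to give a product ending at position 181: sizes 110, 72 bp.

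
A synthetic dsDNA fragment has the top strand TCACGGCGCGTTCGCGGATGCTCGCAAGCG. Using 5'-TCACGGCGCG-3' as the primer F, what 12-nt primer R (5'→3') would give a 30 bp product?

5'-CGCTTGCGAGCA-3'

The forward primer binds at positions 1–10, so a 30 bp product ends at position 1 + 30 − 1 = 30.
The reverse primer anneals to the top strand over positions 19–30, i.e. to TGCTCGCAAGCG.
Its sequence written 5'→3' is the reverse complement: CGCTTGCGAGCA.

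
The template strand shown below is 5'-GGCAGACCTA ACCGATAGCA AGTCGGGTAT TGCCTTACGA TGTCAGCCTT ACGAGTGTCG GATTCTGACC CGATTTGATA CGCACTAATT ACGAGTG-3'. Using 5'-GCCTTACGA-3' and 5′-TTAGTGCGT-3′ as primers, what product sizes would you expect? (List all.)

The forward primer GCCTTACGA matches the top strand at positions 32–40, 46–54.
The reverse primer's reverse complement is ACGCACTAA, matching at positions 80–88.
Each forward site pairs with the reverse site to give a product ending at position 88: sizes 57, 43 bp.

57 bp, 43 bp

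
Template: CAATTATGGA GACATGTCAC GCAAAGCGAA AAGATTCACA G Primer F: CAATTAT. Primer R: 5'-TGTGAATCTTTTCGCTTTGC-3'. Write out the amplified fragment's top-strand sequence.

5'-CAATTATGGAGACATGTCACGCAAAGCGAAAAGATTCACA-3'

Forward primer CAATTAT is found on the top strand at positions 1–7.
Reverse complement of the reverse primer: GCAAAGCGAAAAGATTCACA. This occurs on the top strand at positions 21–40.
The product is the template from position 1 through 40 (40 bp).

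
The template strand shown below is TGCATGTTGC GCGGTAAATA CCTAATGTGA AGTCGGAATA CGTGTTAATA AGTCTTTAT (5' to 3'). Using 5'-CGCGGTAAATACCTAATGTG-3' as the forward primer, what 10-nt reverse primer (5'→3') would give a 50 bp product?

The forward primer binds at positions 10–29, so a 50 bp product ends at position 10 + 50 − 1 = 59.
The reverse primer anneals to the top strand over positions 50–59, i.e. to AAGTCTTTAT.
Its sequence written 5'→3' is the reverse complement: ATAAAGACTT.

5'-ATAAAGACTT-3'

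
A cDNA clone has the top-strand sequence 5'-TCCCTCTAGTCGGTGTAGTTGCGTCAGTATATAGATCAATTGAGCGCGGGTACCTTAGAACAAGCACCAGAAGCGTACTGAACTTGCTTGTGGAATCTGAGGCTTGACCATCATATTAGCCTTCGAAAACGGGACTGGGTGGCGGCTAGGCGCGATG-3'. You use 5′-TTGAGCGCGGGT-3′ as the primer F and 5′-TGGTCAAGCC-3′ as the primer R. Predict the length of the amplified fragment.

Scanning the template, TTGAGCGCGGGT occurs at positions 40–51; this primer anneals to the bottom strand there with its 3' end pointing downstream.
Taking the reverse complement of TGGTCAAGCC gives GGCTTGACCA, found at positions 101–110 on the template; the primer anneals here to the top strand with its 3' end pointing upstream.
Product length = (reverse-primer end) − (forward-primer start) + 1 = 110 − 40 + 1 = 71 bp.

71 bp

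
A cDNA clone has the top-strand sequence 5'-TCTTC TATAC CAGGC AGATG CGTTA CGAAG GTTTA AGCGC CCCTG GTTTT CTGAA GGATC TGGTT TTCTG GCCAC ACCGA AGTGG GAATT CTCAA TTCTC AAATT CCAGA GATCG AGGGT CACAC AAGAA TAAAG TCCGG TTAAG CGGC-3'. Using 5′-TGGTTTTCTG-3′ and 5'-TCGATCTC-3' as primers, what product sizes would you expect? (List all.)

73 bp, 56 bp

The forward primer TGGTTTTCTG matches the top strand at positions 44–53, 61–70.
The reverse primer's reverse complement is GAGATCGA, matching at positions 109–116.
Each forward site pairs with the reverse site to give a product ending at position 116: sizes 73, 56 bp.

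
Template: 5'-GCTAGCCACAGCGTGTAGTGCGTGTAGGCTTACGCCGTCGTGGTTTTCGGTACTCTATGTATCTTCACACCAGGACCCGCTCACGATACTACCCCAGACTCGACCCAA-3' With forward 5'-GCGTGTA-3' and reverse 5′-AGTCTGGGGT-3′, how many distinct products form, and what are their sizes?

Two products: 90 bp, 81 bp

The forward primer GCGTGTA matches the top strand at positions 11–17, 20–26.
The reverse primer's reverse complement is ACCCCAGACT, matching at positions 91–100.
Each forward site pairs with the reverse site to give a product ending at position 100: sizes 90, 81 bp.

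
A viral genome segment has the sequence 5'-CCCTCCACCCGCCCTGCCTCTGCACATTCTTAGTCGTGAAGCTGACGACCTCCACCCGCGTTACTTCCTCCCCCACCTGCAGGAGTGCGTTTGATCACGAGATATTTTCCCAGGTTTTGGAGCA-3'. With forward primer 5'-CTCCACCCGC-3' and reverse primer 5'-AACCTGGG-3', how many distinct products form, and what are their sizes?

Two products: 114 bp, 67 bp

The forward primer CTCCACCCGC matches the top strand at positions 3–12, 50–59.
The reverse primer's reverse complement is CCCAGGTT, matching at positions 109–116.
Each forward site pairs with the reverse site to give a product ending at position 116: sizes 114, 67 bp.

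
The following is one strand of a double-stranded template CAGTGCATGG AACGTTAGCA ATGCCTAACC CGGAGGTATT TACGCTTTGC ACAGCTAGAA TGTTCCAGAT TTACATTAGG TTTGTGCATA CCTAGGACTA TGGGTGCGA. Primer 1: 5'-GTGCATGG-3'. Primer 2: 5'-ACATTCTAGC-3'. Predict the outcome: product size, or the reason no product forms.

Primer 1 (GTGCATGG) matches the top strand at positions 3–10; it acts as a forward primer.
Primer 2's reverse complement is GCTAGAATGT, matching the top strand at positions 54–63; it acts as a reverse primer.
The 3' ends face each other across positions 3–63, giving a 61 bp product.

Yes — a 61 bp product.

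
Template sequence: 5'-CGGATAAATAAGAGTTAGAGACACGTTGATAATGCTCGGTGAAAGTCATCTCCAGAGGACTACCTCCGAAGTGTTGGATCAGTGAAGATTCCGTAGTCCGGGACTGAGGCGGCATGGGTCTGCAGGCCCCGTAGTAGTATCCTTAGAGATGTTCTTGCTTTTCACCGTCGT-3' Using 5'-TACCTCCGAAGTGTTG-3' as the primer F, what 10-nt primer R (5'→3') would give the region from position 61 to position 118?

5'-CCCATGCCGC-3'

The product's 3' end on the top strand is position 118.
The reverse primer anneals to the top strand over positions 109–118, i.e. to GCGGCATGGG.
Its sequence written 5'→3' is the reverse complement: CCCATGCCGC.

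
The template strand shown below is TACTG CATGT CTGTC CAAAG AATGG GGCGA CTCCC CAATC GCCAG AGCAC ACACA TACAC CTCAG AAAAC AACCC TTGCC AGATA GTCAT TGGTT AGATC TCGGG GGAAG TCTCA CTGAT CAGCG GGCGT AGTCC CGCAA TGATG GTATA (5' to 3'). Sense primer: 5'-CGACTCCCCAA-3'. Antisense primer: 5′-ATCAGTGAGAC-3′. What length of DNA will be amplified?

Scanning the template, CGACTCCCCAA occurs at positions 28–38; this primer anneals to the bottom strand there with its 3' end pointing downstream.
Reverse complement of the reverse primer: GTCTCACTGAT. This occurs on the top strand at positions 110–120.
The product runs from position 28 to position 120, so its length is 120 − 28 + 1 = 93 bp.

93 bp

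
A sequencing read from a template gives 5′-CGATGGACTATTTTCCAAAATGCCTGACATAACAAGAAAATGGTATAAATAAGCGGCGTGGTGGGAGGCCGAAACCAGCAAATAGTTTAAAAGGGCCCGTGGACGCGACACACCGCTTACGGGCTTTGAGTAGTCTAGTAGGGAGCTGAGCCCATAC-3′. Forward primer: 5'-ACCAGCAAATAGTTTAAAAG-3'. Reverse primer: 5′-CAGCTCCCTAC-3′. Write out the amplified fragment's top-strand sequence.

The forward primer matches the template at positions 74–93.
Taking the reverse complement of CAGCTCCCTAC gives GTAGGGAGCTG, found at positions 138–148 on the template; the primer anneals here to the top strand with its 3' end pointing upstream.
The product is the template from position 74 through 148 (75 bp).

5'-ACCAGCAAATAGTTTAAAAGGGCCCGTGGACGCGACACACCGCTTACGGGCTTTGAGTAGTCTAGTAGGGAGCTG-3'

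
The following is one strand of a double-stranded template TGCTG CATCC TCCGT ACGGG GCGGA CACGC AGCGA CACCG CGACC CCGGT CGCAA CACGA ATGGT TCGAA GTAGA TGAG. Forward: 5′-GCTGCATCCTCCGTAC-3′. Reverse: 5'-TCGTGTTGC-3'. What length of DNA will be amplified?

Scanning the template, GCTGCATCCTCCGTAC occurs at positions 2–17; this primer anneals to the bottom strand there with its 3' end pointing downstream.
Taking the reverse complement of TCGTGTTGC gives GCAACACGA, found at positions 52–60 on the template; the primer anneals here to the top strand with its 3' end pointing upstream.
Amplicon spans positions 2–60: 59 bp.

59 bp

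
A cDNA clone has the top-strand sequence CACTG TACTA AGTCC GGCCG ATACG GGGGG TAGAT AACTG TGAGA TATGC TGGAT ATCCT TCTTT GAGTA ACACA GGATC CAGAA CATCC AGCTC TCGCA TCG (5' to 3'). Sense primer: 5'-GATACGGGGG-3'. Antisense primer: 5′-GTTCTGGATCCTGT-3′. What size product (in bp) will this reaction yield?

Scanning the template, GATACGGGGG occurs at positions 20–29; this primer anneals to the bottom strand there with its 3' end pointing downstream.
Reverse complement of the reverse primer: ACAGGATCCAGAAC. This occurs on the top strand at positions 73–86.
Product length = (reverse-primer end) − (forward-primer start) + 1 = 86 − 20 + 1 = 67 bp.

67 bp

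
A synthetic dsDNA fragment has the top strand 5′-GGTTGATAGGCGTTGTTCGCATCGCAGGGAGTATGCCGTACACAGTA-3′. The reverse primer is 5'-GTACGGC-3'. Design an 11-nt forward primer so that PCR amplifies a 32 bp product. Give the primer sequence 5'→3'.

The reverse primer's reverse complement GCCGTAC matches the template at positions 35–41, so the product ends at position 41.
A 32 bp product then starts at position 41 − 32 + 1 = 10.
The forward primer is identical to the top strand there: GCGTTGTTCGC.

5'-GCGTTGTTCGC-3'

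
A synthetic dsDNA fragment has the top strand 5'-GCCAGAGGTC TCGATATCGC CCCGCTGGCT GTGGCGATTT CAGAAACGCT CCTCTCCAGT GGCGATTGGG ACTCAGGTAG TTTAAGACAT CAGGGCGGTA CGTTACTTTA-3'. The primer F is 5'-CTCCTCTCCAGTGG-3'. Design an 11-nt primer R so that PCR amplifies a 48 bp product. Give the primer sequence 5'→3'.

The forward primer binds at positions 49–62, so a 48 bp product ends at position 49 + 48 − 1 = 96.
The reverse primer anneals to the top strand over positions 86–96, i.e. to GACATCAGGGC.
Its sequence written 5'→3' is the reverse complement: GCCCTGATGTC.

5'-GCCCTGATGTC-3'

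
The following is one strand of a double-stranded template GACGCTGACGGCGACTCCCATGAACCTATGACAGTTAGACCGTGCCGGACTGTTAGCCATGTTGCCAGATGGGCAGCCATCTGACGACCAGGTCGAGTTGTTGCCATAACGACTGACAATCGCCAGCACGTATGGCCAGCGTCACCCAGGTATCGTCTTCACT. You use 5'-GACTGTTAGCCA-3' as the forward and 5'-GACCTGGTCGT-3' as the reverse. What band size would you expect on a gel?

Scanning the template, GACTGTTAGCCA occurs at positions 48–59; this primer anneals to the bottom strand there with its 3' end pointing downstream.
The reverse primer's reverse complement is ACGACCAGGTC, which matches the template at positions 84–94.
Product length = (reverse-primer end) − (forward-primer start) + 1 = 94 − 48 + 1 = 47 bp.

47 bp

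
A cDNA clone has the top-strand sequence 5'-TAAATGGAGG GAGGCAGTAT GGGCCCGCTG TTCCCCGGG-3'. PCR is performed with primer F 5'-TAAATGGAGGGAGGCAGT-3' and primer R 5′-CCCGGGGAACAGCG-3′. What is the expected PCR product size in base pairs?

39 bp

Scanning the template, TAAATGGAGGGAGGCAGT occurs at positions 1–18; this primer anneals to the bottom strand there with its 3' end pointing downstream.
Taking the reverse complement of CCCGGGGAACAGCG gives CGCTGTTCCCCGGG, found at positions 26–39 on the template; the primer anneals here to the top strand with its 3' end pointing upstream.
The product runs from position 1 to position 39, so its length is 39 − 1 + 1 = 39 bp.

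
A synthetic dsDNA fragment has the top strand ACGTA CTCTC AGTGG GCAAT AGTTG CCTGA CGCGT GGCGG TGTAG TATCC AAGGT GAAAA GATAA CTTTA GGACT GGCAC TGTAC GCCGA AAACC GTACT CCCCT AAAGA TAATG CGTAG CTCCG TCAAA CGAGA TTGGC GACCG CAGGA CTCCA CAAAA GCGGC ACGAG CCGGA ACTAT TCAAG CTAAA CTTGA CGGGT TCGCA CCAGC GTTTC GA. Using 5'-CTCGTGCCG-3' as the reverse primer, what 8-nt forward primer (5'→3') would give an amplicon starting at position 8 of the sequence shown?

5'-CTCAGTGG-3'

The reverse primer's reverse complement CGGCACGAG matches the template at positions 162–170; the product starts at position 8.
The forward primer is identical to the top strand over positions 8–15: CTCAGTGG.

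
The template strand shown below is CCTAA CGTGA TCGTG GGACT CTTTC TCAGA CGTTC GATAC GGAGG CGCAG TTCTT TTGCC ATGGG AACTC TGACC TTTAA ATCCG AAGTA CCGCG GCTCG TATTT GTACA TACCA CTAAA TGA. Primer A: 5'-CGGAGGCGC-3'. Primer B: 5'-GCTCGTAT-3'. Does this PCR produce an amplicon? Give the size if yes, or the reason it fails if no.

No product — both primers anneal to the same strand and extend in the same direction.

Primer A (CGGAGGCGC) matches the top strand at positions 40–48 (3' end points downstream).
Primer B (GCTCGTAT) also matches the top strand directly, at positions 96–103 — its reverse complement ATACGAGC is not present.
Both primers anneal to the bottom strand with 3' ends pointing the same way, so neither can prime synthesis back toward the other.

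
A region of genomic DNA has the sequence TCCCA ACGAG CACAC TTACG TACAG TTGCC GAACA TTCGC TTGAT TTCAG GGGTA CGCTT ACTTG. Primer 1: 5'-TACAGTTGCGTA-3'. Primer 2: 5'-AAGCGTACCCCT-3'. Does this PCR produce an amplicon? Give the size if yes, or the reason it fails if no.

No product — primer 1 has no binding site in the template.

Primer 1 (TACAGTTGCGTA) does not match the top strand, and its reverse complement TACGCAACTGTA does not match either.
With no annealing site for primer 1, no amplification occurs.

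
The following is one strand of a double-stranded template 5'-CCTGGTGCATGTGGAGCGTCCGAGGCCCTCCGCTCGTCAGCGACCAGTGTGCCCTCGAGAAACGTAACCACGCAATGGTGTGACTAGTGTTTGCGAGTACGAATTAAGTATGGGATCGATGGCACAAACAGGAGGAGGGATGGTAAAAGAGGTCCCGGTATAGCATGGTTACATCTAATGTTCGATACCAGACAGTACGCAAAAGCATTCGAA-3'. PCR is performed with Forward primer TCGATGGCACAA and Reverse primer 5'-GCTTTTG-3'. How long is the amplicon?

91 bp

The forward primer matches the template at positions 116–127.
Taking the reverse complement of GCTTTTG gives CAAAAGC, found at positions 200–206 on the template; the primer anneals here to the top strand with its 3' end pointing upstream.
Amplicon spans positions 116–206: 91 bp.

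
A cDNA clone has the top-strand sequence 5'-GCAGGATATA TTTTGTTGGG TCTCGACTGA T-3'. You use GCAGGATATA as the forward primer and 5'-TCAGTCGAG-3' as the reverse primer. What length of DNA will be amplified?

Scanning the template, GCAGGATATA occurs at positions 1–10; this primer anneals to the bottom strand there with its 3' end pointing downstream.
Reverse complement of the reverse primer: CTCGACTGA. This occurs on the top strand at positions 22–30.
The product runs from position 1 to position 30, so its length is 30 − 1 + 1 = 30 bp.

30 bp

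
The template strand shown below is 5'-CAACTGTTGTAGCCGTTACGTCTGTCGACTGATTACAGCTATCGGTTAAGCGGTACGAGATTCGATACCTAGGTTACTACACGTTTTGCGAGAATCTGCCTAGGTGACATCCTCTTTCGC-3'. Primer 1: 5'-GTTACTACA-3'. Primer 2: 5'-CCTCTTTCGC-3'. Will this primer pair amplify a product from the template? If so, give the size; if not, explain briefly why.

Primer 1 (GTTACTACA) matches the top strand at positions 73–81 (3' end points downstream).
Primer 2 (CCTCTTTCGC) also matches the top strand directly, at positions 111–120 — its reverse complement GCGAAAGAGG is not present.
Both primers anneal to the bottom strand with 3' ends pointing the same way, so neither can prime synthesis back toward the other.

No product — both primers anneal to the same strand and extend in the same direction.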